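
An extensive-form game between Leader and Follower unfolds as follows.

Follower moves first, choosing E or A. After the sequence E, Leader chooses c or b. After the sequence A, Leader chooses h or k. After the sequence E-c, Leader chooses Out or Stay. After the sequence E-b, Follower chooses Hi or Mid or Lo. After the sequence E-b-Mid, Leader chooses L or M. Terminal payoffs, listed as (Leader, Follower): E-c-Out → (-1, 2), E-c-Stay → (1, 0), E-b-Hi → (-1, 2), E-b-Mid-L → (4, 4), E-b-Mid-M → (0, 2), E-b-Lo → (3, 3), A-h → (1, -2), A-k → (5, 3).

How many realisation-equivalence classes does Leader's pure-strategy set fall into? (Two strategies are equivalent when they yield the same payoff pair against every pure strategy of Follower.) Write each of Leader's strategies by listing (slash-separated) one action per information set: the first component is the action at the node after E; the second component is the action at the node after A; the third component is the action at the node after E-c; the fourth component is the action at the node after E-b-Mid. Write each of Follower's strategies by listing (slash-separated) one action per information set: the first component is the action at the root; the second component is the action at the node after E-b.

8

Leader has 16 pure strategies: c/h/Out/L, c/h/Out/M, c/h/Stay/L, c/h/Stay/M, c/k/Out/L, c/k/Out/M, c/k/Stay/L, c/k/Stay/M, b/h/Out/L, b/h/Out/M, b/h/Stay/L, b/h/Stay/M, b/k/Out/L, b/k/Out/M, b/k/Stay/L, b/k/Stay/M. Columns: E/Hi, E/Mid, E/Lo, A/Hi, A/Mid, A/Lo.
{c/h/Out/L, c/h/Out/M} → row (-1,2) (-1,2) (-1,2) (1,-2) (1,-2) (1,-2)
{c/h/Stay/L, c/h/Stay/M} → row (1,0) (1,0) (1,0) (1,-2) (1,-2) (1,-2)
{c/k/Out/L, c/k/Out/M} → row (-1,2) (-1,2) (-1,2) (5,3) (5,3) (5,3)
{c/k/Stay/L, c/k/Stay/M} → row (1,0) (1,0) (1,0) (5,3) (5,3) (5,3)
{b/h/Out/L, b/h/Stay/L} → row (-1,2) (4,4) (3,3) (1,-2) (1,-2) (1,-2)
{b/h/Out/M, b/h/Stay/M} → row (-1,2) (0,2) (3,3) (1,-2) (1,-2) (1,-2)
{b/k/Out/L, b/k/Stay/L} → row (-1,2) (4,4) (3,3) (5,3) (5,3) (5,3)
{b/k/Out/M, b/k/Stay/M} → row (-1,2) (0,2) (3,3) (5,3) (5,3) (5,3)
That's 8 distinct rows out of 16 strategies.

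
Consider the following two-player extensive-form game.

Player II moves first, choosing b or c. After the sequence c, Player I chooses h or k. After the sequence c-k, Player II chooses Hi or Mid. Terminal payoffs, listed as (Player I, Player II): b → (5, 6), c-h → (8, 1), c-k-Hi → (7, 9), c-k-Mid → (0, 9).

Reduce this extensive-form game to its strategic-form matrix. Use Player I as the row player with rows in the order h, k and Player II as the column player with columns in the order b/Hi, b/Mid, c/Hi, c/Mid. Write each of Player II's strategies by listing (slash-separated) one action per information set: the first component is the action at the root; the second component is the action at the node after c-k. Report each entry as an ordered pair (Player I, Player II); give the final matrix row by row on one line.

         b/Hi    b/Mid     c/Hi    c/Mid
   h    (5,6)    (5,6)    (8,1)    (8,1)
   k    (5,6)    (5,6)    (7,9)    (0,9)

h: (5,6) (5,6) (8,1) (8,1) | k: (5,6) (5,6) (7,9) (0,9)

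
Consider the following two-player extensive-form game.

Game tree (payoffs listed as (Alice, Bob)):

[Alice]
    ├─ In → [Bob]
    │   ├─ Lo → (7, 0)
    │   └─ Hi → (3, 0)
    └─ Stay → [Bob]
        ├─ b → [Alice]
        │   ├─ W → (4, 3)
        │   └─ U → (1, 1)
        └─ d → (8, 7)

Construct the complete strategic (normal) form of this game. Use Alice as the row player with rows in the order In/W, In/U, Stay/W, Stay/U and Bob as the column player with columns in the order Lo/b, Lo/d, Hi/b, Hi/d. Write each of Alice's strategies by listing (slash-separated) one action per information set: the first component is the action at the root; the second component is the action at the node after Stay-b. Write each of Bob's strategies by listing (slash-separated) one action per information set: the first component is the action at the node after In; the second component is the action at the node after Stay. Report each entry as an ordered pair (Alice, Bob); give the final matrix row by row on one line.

Row In/W: Lo/b→(7,0), Lo/d→(7,0), Hi/b→(3,0), Hi/d→(3,0)
Row In/U: Lo/b→(7,0), Lo/d→(7,0), Hi/b→(3,0), Hi/d→(3,0)
Row Stay/W: Lo/b→(4,3), Lo/d→(8,7), Hi/b→(4,3), Hi/d→(8,7)
Row Stay/U: Lo/b→(1,1), Lo/d→(8,7), Hi/b→(1,1), Hi/d→(8,7)

In/W: (7,0) (7,0) (3,0) (3,0) | In/U: (7,0) (7,0) (3,0) (3,0) | Stay/W: (4,3) (8,7) (4,3) (8,7) | Stay/U: (1,1) (8,7) (1,1) (8,7)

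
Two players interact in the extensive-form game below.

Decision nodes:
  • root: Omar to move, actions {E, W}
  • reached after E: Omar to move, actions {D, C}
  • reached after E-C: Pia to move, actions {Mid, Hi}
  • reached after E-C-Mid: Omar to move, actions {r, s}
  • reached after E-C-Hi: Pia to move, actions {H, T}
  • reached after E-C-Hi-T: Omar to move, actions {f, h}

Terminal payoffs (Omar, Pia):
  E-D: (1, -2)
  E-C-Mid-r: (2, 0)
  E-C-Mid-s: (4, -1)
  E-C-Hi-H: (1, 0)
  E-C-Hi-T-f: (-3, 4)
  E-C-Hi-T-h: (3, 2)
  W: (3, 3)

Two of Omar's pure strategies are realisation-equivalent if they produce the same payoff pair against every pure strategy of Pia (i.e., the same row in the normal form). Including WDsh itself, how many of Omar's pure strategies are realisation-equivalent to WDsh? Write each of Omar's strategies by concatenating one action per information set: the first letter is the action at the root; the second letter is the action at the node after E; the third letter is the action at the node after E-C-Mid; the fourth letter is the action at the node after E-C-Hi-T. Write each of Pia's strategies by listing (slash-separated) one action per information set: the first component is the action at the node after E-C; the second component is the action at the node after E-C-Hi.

8

Row for WDsh (columns Mid/H, Mid/T, Hi/H, Hi/T): (3,3) (3,3) (3,3) (3,3).
Under WDsh, Omar's choice at the node after E and at the node after E-C-Mid and at the node after E-C-Hi-T can never be reached regardless of what Pia does, so varying those choices leaves every outcome unchanged.
Holding the reachable choices fixed and varying the unreachable ones freely already gives 2 × 2 × 2 = 8 equivalent strategies.
No other strategy reproduces this row, so those 8 are the full class: WDrf, WDrh, WDsf, WDsh, WCrf, WCrh, WCsf, WCsh.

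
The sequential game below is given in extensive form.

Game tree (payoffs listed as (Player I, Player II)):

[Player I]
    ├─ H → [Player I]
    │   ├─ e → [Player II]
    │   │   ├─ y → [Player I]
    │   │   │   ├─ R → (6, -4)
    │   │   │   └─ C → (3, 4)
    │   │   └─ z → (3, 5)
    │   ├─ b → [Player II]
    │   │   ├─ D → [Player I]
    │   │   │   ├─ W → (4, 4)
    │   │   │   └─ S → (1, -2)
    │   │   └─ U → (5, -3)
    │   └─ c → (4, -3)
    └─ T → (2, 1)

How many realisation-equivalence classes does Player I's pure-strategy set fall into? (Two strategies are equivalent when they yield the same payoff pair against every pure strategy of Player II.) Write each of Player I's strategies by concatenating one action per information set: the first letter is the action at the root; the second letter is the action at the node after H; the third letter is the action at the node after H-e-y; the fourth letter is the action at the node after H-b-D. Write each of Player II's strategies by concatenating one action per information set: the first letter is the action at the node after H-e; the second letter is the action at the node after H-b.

Player I has 24 pure strategies: HeRW, HeRS, HeCW, HeCS, HbRW, HbRS, HbCW, HbCS, HcRW, HcRS, HcCW, HcCS, TeRW, TeRS, TeCW, TeCS, TbRW, TbRS, TbCW, TbCS, TcRW, TcRS, TcCW, TcCS. Columns: yD, yU, zD, zU.
{HeRW, HeRS} → row (6,-4) (6,-4) (3,5) (3,5)
{HeCW, HeCS} → row (3,4) (3,4) (3,5) (3,5)
{HbRW, HbCW} → row (4,4) (5,-3) (4,4) (5,-3)
{HbRS, HbCS} → row (1,-2) (5,-3) (1,-2) (5,-3)
{HcRW, HcRS, HcCW, HcCS} → row (4,-3) (4,-3) (4,-3) (4,-3)
{TeRW, TeRS, TeCW, TeCS, TbRW, TbRS, TbCW, TbCS, TcRW, TcRS, TcCW, TcCS} → row (2,1) (2,1) (2,1) (2,1)
That's 6 distinct rows out of 24 strategies.

6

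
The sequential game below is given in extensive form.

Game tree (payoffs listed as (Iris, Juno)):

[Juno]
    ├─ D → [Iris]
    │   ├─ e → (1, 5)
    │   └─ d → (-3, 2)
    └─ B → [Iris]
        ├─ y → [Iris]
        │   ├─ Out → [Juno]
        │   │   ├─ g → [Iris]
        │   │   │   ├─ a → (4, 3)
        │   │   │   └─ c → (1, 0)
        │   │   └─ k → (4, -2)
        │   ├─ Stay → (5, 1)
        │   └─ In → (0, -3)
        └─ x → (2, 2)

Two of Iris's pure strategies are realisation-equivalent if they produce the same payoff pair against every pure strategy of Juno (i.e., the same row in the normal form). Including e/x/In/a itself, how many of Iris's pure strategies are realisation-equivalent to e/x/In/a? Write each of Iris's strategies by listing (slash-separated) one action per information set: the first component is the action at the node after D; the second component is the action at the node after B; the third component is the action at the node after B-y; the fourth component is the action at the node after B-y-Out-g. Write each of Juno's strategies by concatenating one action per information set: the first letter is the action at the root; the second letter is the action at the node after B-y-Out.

6

Row for e/x/In/a (columns Dg, Dk, Bg, Bk): (1,5) (1,5) (2,2) (2,2).
Under e/x/In/a, Iris's choice at the node after B-y and at the node after B-y-Out-g can never be reached regardless of what Juno does, so varying those choices leaves every outcome unchanged.
Holding the reachable choices fixed and varying the unreachable ones freely already gives 3 × 2 = 6 equivalent strategies.
No other strategy reproduces this row, so those 6 are the full class: e/x/Out/a, e/x/Out/c, e/x/Stay/a, e/x/Stay/c, e/x/In/a, e/x/In/c.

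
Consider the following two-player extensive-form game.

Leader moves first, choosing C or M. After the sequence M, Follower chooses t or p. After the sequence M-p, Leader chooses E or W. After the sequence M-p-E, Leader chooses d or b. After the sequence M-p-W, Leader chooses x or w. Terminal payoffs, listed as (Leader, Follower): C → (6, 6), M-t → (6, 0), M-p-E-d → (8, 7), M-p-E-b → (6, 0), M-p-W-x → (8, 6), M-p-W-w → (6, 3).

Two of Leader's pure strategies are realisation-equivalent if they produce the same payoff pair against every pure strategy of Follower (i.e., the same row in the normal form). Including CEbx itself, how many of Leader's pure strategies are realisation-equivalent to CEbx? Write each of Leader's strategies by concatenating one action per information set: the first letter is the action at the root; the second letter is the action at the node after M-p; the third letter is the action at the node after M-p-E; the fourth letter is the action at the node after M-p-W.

8

Row for CEbx (columns t, p): (6,6) (6,6).
Under CEbx, Leader's choice at the node after M-p and at the node after M-p-E and at the node after M-p-W can never be reached regardless of what Follower does, so varying those choices leaves every outcome unchanged.
Holding the reachable choices fixed and varying the unreachable ones freely already gives 2 × 2 × 2 = 8 equivalent strategies.
No other strategy reproduces this row, so those 8 are the full class: CEdx, CEdw, CEbx, CEbw, CWdx, CWdw, CWbx, CWbw.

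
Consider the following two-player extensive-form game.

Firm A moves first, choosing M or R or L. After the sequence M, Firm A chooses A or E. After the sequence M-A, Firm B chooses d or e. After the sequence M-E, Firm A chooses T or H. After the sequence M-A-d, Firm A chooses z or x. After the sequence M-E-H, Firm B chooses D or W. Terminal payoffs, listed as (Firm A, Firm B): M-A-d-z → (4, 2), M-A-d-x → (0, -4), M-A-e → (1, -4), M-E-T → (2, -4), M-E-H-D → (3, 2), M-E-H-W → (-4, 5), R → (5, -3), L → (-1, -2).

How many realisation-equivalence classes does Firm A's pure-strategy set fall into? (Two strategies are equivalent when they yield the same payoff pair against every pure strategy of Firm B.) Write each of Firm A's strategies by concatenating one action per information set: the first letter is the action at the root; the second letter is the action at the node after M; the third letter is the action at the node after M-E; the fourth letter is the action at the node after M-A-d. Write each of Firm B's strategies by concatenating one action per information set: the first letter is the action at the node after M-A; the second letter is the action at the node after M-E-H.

Firm A has 24 pure strategies: MATz, MATx, MAHz, MAHx, METz, METx, MEHz, MEHx, RATz, RATx, RAHz, RAHx, RETz, RETx, REHz, REHx, LATz, LATx, LAHz, LAHx, LETz, LETx, LEHz, LEHx. Columns: dD, dW, eD, eW.
{MATz, MAHz} → row (4,2) (4,2) (1,-4) (1,-4)
{MATx, MAHx} → row (0,-4) (0,-4) (1,-4) (1,-4)
{METz, METx} → row (2,-4) (2,-4) (2,-4) (2,-4)
{MEHz, MEHx} → row (3,2) (-4,5) (3,2) (-4,5)
{RATz, RATx, RAHz, RAHx, RETz, RETx, REHz, REHx} → row (5,-3) (5,-3) (5,-3) (5,-3)
{LATz, LATx, LAHz, LAHx, LETz, LETx, LEHz, LEHx} → row (-1,-2) (-1,-2) (-1,-2) (-1,-2)
That's 6 distinct rows out of 24 strategies.

6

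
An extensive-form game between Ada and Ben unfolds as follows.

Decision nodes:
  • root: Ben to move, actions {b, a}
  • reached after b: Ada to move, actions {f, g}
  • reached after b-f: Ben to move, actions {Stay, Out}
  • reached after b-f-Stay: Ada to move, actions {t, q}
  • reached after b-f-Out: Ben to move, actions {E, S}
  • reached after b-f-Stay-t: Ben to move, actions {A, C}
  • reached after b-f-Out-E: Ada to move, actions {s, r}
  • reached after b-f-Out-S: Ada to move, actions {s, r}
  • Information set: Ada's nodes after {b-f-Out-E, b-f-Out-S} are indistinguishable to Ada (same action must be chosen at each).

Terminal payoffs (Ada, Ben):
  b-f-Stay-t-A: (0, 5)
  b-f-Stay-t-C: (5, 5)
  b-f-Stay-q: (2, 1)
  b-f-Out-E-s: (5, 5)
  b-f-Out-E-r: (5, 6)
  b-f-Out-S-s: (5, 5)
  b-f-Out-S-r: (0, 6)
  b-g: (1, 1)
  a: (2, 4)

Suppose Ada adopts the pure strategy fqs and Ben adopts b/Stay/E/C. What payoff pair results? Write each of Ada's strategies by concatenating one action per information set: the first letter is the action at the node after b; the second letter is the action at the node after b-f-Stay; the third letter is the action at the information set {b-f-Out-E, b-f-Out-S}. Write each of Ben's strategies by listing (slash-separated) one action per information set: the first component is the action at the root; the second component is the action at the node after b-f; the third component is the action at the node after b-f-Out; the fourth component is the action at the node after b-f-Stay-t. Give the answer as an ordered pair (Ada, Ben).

Trace the play path from the root:
  Ben plays b
  Ada plays f at [b]
  Ben plays Stay at [b-f]
  Ada plays q at [b-f-Stay]
→ terminal payoff (2, 1).
(Ada's choice at the information set {b-f-Out-E, b-f-Out-S} is never reached on this path, so it doesn't affect the outcome.)

(2, 1)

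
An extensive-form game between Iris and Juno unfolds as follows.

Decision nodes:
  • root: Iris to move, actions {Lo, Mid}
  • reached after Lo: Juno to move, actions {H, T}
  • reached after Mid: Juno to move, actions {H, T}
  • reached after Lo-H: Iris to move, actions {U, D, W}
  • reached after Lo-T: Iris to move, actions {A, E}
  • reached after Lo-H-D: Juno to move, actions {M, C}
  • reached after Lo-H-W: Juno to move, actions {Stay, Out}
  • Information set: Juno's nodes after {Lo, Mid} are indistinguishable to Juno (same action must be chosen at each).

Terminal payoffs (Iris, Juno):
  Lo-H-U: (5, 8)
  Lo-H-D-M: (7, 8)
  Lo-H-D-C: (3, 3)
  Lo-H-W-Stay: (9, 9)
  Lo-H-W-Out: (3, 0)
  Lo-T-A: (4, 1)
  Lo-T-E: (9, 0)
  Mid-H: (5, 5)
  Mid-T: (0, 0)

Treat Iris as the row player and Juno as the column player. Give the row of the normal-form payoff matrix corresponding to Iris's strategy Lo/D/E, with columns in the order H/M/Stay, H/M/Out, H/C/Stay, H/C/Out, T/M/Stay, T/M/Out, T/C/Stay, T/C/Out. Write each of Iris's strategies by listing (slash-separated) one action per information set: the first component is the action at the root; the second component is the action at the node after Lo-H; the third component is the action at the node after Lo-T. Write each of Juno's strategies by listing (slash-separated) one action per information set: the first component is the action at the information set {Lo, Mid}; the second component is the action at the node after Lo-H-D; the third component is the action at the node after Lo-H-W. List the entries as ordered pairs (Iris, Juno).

vs H/M/Stay: Iris plays Lo → Juno plays H at [Lo] → Iris plays D at [Lo-H] → Juno plays M at [Lo-H-D] → (7, 8)
vs H/M/Out: Iris plays Lo → Juno plays H at [Lo] → Iris plays D at [Lo-H] → Juno plays M at [Lo-H-D] → (7, 8)
vs H/C/Stay: Iris plays Lo → Juno plays H at [Lo] → Iris plays D at [Lo-H] → Juno plays C at [Lo-H-D] → (3, 3)
vs H/C/Out: Iris plays Lo → Juno plays H at [Lo] → Iris plays D at [Lo-H] → Juno plays C at [Lo-H-D] → (3, 3)
vs T/M/Stay: Iris plays Lo → Juno plays T at [Lo] → Iris plays E at [Lo-T] → (9, 0)
vs T/M/Out: Iris plays Lo → Juno plays T at [Lo] → Iris plays E at [Lo-T] → (9, 0)
vs T/C/Stay: Iris plays Lo → Juno plays T at [Lo] → Iris plays E at [Lo-T] → (9, 0)
vs T/C/Out: Iris plays Lo → Juno plays T at [Lo] → Iris plays E at [Lo-T] → (9, 0)

(7,8) (7,8) (3,3) (3,3) (9,0) (9,0) (9,0) (9,0)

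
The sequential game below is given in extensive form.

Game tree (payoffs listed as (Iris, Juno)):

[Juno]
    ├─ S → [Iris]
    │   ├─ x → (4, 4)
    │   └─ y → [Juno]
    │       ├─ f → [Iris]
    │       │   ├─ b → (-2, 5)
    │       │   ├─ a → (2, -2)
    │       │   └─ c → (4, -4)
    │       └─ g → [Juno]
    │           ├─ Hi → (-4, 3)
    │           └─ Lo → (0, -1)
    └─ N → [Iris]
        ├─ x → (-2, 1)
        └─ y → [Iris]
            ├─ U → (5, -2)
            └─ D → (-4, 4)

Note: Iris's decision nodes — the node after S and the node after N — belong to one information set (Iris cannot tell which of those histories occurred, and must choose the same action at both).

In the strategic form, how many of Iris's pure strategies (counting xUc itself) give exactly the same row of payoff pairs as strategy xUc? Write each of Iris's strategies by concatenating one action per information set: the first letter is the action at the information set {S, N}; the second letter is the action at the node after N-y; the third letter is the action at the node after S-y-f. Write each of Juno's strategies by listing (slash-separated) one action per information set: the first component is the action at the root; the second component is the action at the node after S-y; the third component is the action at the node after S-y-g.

6

Row for xUc (columns S/f/Hi, S/f/Lo, S/g/Hi, S/g/Lo, N/f/Hi, N/f/Lo, N/g/Hi, N/g/Lo): (4,4) (4,4) (4,4) (4,4) (-2,1) (-2,1) (-2,1) (-2,1).
Under xUc, Iris's choice at the node after N-y and at the node after S-y-f can never be reached regardless of what Juno does, so varying those choices leaves every outcome unchanged.
Holding the reachable choices fixed and varying the unreachable ones freely already gives 2 × 3 = 6 equivalent strategies.
No other strategy reproduces this row, so those 6 are the full class: xUb, xUa, xUc, xDb, xDa, xDc.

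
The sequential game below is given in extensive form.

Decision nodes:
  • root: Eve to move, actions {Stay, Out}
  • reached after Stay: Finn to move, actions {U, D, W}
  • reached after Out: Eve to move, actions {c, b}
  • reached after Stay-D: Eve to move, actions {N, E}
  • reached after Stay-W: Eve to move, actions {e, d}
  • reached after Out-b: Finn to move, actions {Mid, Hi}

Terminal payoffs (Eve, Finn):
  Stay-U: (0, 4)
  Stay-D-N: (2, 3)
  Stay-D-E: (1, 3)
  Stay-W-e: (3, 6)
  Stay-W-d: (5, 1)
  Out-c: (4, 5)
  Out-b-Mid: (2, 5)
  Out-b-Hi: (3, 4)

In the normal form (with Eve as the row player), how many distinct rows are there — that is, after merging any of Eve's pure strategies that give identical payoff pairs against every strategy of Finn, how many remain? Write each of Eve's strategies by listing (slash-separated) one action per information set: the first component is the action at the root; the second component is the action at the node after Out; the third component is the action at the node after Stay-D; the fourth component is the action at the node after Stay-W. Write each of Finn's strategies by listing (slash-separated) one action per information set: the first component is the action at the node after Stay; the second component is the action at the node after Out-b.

Eve has 16 pure strategies: Stay/c/N/e, Stay/c/N/d, Stay/c/E/e, Stay/c/E/d, Stay/b/N/e, Stay/b/N/d, Stay/b/E/e, Stay/b/E/d, Out/c/N/e, Out/c/N/d, Out/c/E/e, Out/c/E/d, Out/b/N/e, Out/b/N/d, Out/b/E/e, Out/b/E/d. Columns: U/Mid, U/Hi, D/Mid, D/Hi, W/Mid, W/Hi.
{Stay/c/N/e, Stay/b/N/e} → row (0,4) (0,4) (2,3) (2,3) (3,6) (3,6)
{Stay/c/N/d, Stay/b/N/d} → row (0,4) (0,4) (2,3) (2,3) (5,1) (5,1)
{Stay/c/E/e, Stay/b/E/e} → row (0,4) (0,4) (1,3) (1,3) (3,6) (3,6)
{Stay/c/E/d, Stay/b/E/d} → row (0,4) (0,4) (1,3) (1,3) (5,1) (5,1)
{Out/c/N/e, Out/c/N/d, Out/c/E/e, Out/c/E/d} → row (4,5) (4,5) (4,5) (4,5) (4,5) (4,5)
{Out/b/N/e, Out/b/N/d, Out/b/E/e, Out/b/E/d} → row (2,5) (3,4) (2,5) (3,4) (2,5) (3,4)
That's 6 distinct rows out of 16 strategies.

6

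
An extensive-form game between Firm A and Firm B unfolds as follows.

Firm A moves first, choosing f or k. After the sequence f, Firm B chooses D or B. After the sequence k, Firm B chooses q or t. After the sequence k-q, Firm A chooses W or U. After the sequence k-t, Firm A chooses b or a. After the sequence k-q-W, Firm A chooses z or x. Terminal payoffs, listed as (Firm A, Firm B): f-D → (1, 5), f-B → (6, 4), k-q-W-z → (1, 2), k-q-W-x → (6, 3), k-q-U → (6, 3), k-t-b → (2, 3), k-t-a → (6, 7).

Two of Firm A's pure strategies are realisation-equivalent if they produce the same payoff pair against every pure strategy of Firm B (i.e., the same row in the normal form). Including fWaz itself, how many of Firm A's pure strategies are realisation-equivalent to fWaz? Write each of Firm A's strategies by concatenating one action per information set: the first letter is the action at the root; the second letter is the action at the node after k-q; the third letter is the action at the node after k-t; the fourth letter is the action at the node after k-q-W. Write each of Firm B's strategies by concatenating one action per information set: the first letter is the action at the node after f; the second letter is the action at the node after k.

8

Row for fWaz (columns Dq, Dt, Bq, Bt): (1,5) (1,5) (6,4) (6,4).
Under fWaz, Firm A's choice at the node after k-q and at the node after k-t and at the node after k-q-W can never be reached regardless of what Firm B does, so varying those choices leaves every outcome unchanged.
Holding the reachable choices fixed and varying the unreachable ones freely already gives 2 × 2 × 2 = 8 equivalent strategies.
No other strategy reproduces this row, so those 8 are the full class: fWbz, fWbx, fWaz, fWax, fUbz, fUbx, fUaz, fUax.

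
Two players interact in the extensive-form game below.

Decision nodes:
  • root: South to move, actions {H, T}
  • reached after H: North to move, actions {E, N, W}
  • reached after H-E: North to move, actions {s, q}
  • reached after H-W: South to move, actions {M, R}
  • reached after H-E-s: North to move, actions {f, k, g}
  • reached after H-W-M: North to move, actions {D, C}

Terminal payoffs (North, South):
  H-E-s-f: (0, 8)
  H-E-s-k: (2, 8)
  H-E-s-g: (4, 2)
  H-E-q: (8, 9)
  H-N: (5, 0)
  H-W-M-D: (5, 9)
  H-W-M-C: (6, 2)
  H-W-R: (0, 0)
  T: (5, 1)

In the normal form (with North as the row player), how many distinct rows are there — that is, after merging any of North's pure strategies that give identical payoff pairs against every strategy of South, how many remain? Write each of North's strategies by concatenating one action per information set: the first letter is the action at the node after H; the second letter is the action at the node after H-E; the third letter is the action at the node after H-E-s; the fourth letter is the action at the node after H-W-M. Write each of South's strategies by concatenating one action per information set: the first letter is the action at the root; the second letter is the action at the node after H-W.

North has 36 pure strategies: EsfD, EsfC, EskD, EskC, EsgD, EsgC, EqfD, EqfC, EqkD, EqkC, EqgD, EqgC, NsfD, NsfC, NskD, NskC, NsgD, NsgC, NqfD, NqfC, NqkD, NqkC, NqgD, NqgC, WsfD, WsfC, WskD, WskC, WsgD, WsgC, WqfD, WqfC, WqkD, WqkC, WqgD, WqgC. Columns: HM, HR, TM, TR.
{EsfD, EsfC} → row (0,8) (0,8) (5,1) (5,1)
{EskD, EskC} → row (2,8) (2,8) (5,1) (5,1)
{EsgD, EsgC} → row (4,2) (4,2) (5,1) (5,1)
{EqfD, EqfC, EqkD, EqkC, EqgD, EqgC} → row (8,9) (8,9) (5,1) (5,1)
{NsfD, NsfC, NskD, NskC, NsgD, NsgC, NqfD, NqfC, NqkD, NqkC, NqgD, NqgC} → row (5,0) (5,0) (5,1) (5,1)
{WsfD, WskD, WsgD, WqfD, WqkD, WqgD} → row (5,9) (0,0) (5,1) (5,1)
{WsfC, WskC, WsgC, WqfC, WqkC, WqgC} → row (6,2) (0,0) (5,1) (5,1)
That's 7 distinct rows out of 36 strategies.

7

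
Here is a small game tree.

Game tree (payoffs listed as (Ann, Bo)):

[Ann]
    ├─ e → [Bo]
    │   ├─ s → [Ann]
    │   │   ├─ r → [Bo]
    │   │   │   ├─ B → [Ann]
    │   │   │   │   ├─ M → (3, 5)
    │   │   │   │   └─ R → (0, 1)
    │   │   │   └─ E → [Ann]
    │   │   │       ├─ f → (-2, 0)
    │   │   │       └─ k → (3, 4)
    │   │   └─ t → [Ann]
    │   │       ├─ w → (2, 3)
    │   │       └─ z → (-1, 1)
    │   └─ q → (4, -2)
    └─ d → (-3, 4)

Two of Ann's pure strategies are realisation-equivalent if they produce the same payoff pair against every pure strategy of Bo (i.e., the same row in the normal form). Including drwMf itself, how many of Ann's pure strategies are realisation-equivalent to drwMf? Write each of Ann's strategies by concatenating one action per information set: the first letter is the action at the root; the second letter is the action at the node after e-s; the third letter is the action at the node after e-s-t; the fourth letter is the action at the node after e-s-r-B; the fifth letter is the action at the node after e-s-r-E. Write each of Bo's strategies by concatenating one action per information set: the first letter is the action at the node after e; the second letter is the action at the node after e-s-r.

Row for drwMf (columns sB, sE, qB, qE): (-3,4) (-3,4) (-3,4) (-3,4).
Under drwMf, Ann's choice at the node after e-s and at the node after e-s-t and at the node after e-s-r-B and at the node after e-s-r-E can never be reached regardless of what Bo does, so varying those choices leaves every outcome unchanged.
Holding the reachable choices fixed and varying the unreachable ones freely already gives 2 × 2 × 2 × 2 = 16 equivalent strategies.
No other strategy reproduces this row, so those 16 are the full class: drwMf, drwMk, drwRf, drwRk, drzMf, drzMk, drzRf, drzRk, dtwMf, dtwMk, dtwRf, dtwRk, dtzMf, dtzMk, dtzRf, dtzRk.

16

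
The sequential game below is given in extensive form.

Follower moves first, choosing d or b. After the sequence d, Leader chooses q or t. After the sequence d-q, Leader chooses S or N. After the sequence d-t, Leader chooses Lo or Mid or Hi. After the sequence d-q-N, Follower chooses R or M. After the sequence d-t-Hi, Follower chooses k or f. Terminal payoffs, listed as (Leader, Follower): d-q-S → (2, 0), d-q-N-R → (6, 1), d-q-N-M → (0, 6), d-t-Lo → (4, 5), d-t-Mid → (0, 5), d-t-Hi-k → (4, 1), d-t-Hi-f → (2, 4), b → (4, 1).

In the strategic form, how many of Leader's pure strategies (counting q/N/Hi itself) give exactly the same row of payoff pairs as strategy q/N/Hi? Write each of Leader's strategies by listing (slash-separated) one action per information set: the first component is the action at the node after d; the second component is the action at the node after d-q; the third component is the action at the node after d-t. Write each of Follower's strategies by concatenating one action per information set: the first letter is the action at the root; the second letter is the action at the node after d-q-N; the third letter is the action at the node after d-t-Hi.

Row for q/N/Hi (columns dRk, dRf, dMk, dMf, bRk, bRf, bMk, bMf): (6,1) (6,1) (0,6) (0,6) (4,1) (4,1) (4,1) (4,1).
Under q/N/Hi, Leader's choice at the node after d-t can never be reached regardless of what Follower does, so varying those choices leaves every outcome unchanged.
Holding the reachable choices fixed and varying the unreachable one freely already gives 3 equivalent strategies.
No other strategy reproduces this row, so those 3 are the full class: q/N/Lo, q/N/Mid, q/N/Hi.

3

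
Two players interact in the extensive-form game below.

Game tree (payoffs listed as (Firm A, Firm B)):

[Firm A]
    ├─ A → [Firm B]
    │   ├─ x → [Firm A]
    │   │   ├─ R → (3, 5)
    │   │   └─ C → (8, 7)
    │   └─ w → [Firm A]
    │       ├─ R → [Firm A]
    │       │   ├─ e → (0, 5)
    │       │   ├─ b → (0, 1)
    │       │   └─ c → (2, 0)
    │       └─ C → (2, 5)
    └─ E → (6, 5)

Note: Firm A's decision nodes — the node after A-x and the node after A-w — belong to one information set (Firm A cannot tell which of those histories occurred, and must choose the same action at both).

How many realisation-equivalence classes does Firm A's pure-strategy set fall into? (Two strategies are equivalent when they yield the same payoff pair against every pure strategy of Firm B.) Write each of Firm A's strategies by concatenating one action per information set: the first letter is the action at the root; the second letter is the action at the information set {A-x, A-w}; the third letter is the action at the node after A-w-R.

5

Firm A has 12 pure strategies: ARe, ARb, ARc, ACe, ACb, ACc, ERe, ERb, ERc, ECe, ECb, ECc. Columns: x, w.
{ARe} → row (3,5) (0,5)
{ARb} → row (3,5) (0,1)
{ARc} → row (3,5) (2,0)
{ACe, ACb, ACc} → row (8,7) (2,5)
{ERe, ERb, ERc, ECe, ECb, ECc} → row (6,5) (6,5)
That's 5 distinct rows out of 12 strategies.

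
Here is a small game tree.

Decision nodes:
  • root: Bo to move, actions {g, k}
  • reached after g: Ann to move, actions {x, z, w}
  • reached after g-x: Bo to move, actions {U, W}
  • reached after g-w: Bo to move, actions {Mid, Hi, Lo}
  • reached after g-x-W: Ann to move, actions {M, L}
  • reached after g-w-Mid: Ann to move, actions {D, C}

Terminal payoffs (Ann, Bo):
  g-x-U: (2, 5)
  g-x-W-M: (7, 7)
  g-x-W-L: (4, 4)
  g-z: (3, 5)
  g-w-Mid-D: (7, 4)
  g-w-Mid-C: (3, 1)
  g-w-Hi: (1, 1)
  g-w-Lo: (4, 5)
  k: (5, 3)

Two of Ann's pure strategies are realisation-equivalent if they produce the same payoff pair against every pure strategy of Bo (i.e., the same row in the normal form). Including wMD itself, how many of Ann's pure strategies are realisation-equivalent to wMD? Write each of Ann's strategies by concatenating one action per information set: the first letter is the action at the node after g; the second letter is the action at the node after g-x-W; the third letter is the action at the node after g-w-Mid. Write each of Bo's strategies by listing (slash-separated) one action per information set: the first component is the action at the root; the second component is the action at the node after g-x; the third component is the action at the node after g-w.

Row for wMD (columns g/U/Mid, g/U/Hi, g/U/Lo, g/W/Mid, g/W/Hi, g/W/Lo, k/U/Mid, k/U/Hi, k/U/Lo, k/W/Mid, k/W/Hi, k/W/Lo): (7,4) (1,1) (4,5) (7,4) (1,1) (4,5) (5,3) (5,3) (5,3) (5,3) (5,3) (5,3).
Under wMD, Ann's choice at the node after g-x-W can never be reached regardless of what Bo does, so varying those choices leaves every outcome unchanged.
Holding the reachable choices fixed and varying the unreachable one freely already gives 2 equivalent strategies.
No other strategy reproduces this row, so those 2 are the full class: wMD, wLD.

2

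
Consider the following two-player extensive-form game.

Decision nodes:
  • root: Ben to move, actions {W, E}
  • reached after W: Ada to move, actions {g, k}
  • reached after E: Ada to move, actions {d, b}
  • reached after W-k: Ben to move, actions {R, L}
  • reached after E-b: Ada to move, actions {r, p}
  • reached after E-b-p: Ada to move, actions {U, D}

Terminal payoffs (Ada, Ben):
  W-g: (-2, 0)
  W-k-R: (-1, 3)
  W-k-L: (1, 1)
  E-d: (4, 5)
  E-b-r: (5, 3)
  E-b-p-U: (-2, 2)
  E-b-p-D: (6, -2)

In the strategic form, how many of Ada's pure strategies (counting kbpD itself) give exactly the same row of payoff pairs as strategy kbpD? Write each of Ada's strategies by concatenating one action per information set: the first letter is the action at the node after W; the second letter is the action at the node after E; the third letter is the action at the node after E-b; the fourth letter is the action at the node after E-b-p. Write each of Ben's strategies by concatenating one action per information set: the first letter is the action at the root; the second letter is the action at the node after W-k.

1

Row for kbpD (columns WR, WL, ER, EL): (-1,3) (1,1) (6,-2) (6,-2).
Every one of Ada's information sets is on the play path for some reply by Ben when Ada follows kbpD.
Changing the action at any of them therefore changes at least one column, so only kbpD itself gives this row.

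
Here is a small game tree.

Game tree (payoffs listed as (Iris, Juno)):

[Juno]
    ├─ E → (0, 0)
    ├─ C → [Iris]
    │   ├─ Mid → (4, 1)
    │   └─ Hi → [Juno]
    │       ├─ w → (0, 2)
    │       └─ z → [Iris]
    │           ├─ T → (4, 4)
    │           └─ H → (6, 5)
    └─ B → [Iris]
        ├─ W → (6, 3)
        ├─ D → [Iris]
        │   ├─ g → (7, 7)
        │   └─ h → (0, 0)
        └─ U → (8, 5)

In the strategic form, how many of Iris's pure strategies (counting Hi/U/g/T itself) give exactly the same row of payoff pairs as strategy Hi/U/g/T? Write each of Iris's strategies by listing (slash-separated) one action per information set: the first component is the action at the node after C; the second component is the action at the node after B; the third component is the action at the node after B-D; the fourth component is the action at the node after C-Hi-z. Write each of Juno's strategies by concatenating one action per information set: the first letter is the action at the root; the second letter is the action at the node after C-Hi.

2

Row for Hi/U/g/T (columns Ew, Ez, Cw, Cz, Bw, Bz): (0,0) (0,0) (0,2) (4,4) (8,5) (8,5).
Under Hi/U/g/T, Iris's choice at the node after B-D can never be reached regardless of what Juno does, so varying those choices leaves every outcome unchanged.
Holding the reachable choices fixed and varying the unreachable one freely already gives 2 equivalent strategies.
No other strategy reproduces this row, so those 2 are the full class: Hi/U/g/T, Hi/U/h/T.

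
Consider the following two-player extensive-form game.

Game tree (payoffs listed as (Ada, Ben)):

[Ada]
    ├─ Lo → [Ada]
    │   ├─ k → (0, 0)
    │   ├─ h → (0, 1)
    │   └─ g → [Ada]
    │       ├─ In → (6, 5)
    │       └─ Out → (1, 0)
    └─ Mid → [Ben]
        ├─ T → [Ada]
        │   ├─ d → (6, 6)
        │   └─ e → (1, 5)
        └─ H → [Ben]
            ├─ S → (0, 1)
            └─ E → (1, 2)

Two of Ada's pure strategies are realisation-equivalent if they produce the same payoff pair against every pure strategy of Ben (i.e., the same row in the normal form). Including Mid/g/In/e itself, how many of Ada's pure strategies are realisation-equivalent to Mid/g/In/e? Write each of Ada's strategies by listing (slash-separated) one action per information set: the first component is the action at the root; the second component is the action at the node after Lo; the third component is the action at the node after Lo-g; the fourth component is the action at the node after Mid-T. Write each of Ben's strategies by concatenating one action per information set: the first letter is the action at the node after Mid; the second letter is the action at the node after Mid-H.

6

Row for Mid/g/In/e (columns TS, TE, HS, HE): (1,5) (1,5) (0,1) (1,2).
Under Mid/g/In/e, Ada's choice at the node after Lo and at the node after Lo-g can never be reached regardless of what Ben does, so varying those choices leaves every outcome unchanged.
Holding the reachable choices fixed and varying the unreachable ones freely already gives 3 × 2 = 6 equivalent strategies.
No other strategy reproduces this row, so those 6 are the full class: Mid/k/In/e, Mid/k/Out/e, Mid/h/In/e, Mid/h/Out/e, Mid/g/In/e, Mid/g/Out/e.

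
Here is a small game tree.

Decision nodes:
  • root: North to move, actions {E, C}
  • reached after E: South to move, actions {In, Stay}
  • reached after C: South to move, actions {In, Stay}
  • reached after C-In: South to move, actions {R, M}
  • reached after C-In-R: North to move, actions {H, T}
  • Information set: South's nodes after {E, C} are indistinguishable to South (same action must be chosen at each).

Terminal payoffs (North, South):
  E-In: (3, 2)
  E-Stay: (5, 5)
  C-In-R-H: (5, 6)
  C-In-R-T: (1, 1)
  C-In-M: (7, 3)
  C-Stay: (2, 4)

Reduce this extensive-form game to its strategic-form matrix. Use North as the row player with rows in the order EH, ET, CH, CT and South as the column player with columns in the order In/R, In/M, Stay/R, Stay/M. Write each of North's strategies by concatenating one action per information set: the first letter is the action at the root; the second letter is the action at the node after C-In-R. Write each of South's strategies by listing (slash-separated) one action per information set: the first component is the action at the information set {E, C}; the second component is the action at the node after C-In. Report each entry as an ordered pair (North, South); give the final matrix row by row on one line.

         In/R     In/M   Stay/R   Stay/M
  EH    (3,2)    (3,2)    (5,5)    (5,5)
  ET    (3,2)    (3,2)    (5,5)    (5,5)
  CH    (5,6)    (7,3)    (2,4)    (2,4)
  CT    (1,1)    (7,3)    (2,4)    (2,4)

EH: (3,2) (3,2) (5,5) (5,5) | ET: (3,2) (3,2) (5,5) (5,5) | CH: (5,6) (7,3) (2,4) (2,4) | CT: (1,1) (7,3) (2,4) (2,4)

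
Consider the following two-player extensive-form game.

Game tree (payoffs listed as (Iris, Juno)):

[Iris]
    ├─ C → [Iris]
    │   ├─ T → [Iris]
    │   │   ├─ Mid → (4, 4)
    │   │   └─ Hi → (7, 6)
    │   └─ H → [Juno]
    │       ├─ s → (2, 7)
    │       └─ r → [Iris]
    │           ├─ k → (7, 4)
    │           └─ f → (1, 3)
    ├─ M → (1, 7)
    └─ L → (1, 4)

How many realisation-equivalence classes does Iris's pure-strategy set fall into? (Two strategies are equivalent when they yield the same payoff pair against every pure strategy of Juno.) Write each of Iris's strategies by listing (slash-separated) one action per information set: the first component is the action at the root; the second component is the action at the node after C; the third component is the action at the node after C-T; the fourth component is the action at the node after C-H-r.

Iris has 24 pure strategies: C/T/Mid/k, C/T/Mid/f, C/T/Hi/k, C/T/Hi/f, C/H/Mid/k, C/H/Mid/f, C/H/Hi/k, C/H/Hi/f, M/T/Mid/k, M/T/Mid/f, M/T/Hi/k, M/T/Hi/f, M/H/Mid/k, M/H/Mid/f, M/H/Hi/k, M/H/Hi/f, L/T/Mid/k, L/T/Mid/f, L/T/Hi/k, L/T/Hi/f, L/H/Mid/k, L/H/Mid/f, L/H/Hi/k, L/H/Hi/f. Columns: s, r.
{C/T/Mid/k, C/T/Mid/f} → row (4,4) (4,4)
{C/T/Hi/k, C/T/Hi/f} → row (7,6) (7,6)
{C/H/Mid/k, C/H/Hi/k} → row (2,7) (7,4)
{C/H/Mid/f, C/H/Hi/f} → row (2,7) (1,3)
{M/T/Mid/k, M/T/Mid/f, M/T/Hi/k, M/T/Hi/f, M/H/Mid/k, M/H/Mid/f, M/H/Hi/k, M/H/Hi/f} → row (1,7) (1,7)
{L/T/Mid/k, L/T/Mid/f, L/T/Hi/k, L/T/Hi/f, L/H/Mid/k, L/H/Mid/f, L/H/Hi/k, L/H/Hi/f} → row (1,4) (1,4)
That's 6 distinct rows out of 24 strategies.

6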